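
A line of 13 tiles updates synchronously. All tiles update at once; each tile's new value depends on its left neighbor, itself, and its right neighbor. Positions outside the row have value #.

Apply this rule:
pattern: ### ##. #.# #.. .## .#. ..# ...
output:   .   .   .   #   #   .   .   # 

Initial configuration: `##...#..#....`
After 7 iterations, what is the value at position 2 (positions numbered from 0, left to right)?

..##..#..###.
#.#.#..#.#...
.....#....##.
####..###.#..
....#.#....#.
###....###...
...###.#..##.
position 2 holds .

.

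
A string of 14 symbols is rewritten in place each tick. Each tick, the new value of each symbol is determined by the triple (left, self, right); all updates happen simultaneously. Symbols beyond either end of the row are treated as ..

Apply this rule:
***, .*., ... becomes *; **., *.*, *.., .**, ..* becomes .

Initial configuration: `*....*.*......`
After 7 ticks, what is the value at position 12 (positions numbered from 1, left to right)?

tick 1: *.**.*.*.*****
tick 2: *....*.*..***.
tick 3: *.**.*.*...*..
tick 4: *....*.*.*.*.*
tick 5: *.**.*.*.*.*.*
tick 6: *....*.*.*.*.*  (repeats tick 4; period 2)
tick 7: *.**.*.*.*.*.*
position 12 holds *

*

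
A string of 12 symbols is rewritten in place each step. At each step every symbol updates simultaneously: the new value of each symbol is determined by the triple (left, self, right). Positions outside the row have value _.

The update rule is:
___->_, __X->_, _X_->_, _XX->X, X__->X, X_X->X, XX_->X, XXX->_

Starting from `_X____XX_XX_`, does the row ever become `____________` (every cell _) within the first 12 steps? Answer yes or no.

yes

__X___XXXXXX
___X__X____X
____X__X____
_____X__X___
______X__X__
_______X__X_
________X__X
_________X__
__________X_
___________X
____________
all cells are _ at step 11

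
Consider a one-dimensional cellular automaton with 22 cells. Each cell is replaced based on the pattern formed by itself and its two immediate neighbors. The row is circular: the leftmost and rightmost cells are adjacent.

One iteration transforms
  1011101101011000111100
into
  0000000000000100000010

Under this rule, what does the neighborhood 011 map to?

0

At position 2 the neighborhood is 011; the next row has 0 there.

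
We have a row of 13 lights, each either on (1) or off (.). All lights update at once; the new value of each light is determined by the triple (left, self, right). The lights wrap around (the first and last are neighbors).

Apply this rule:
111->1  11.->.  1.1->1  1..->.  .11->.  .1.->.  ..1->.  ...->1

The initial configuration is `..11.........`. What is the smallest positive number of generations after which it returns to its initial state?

1....11111111
..11..1111111
.......11111.
111111..111..
.1111....1...
..11..11...11
.........1...
11111111...11
1111111..1..1
111111.......
.1111..11111.
..11....111..
1....11..1..1
..11.........

14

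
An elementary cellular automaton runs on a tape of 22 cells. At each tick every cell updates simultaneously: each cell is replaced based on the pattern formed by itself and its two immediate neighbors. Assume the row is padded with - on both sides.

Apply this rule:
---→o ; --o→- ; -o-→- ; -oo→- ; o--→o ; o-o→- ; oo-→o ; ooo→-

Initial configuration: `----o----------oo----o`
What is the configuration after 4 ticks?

ooo--ooooooooo--oooo--
--oo---------oo----ooo
o--ooooooooo--oooo---o
-o---------oo----ooo--

-o---------oo----ooo--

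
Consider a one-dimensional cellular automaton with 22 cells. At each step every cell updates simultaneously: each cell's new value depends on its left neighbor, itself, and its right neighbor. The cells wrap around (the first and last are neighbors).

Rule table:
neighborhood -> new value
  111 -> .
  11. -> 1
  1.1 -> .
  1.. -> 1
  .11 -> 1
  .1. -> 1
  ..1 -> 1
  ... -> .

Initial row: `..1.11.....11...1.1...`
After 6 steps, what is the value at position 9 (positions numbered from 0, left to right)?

1

.11.111...1111.11.11..
111.1.11.11..1.11.111.
1.1.1.11.11111.11.1.1.
1.1.1.11.1...1.11.1.1.
1.1.1.11.11.11.11.1.1.
1.1.1.11.11.11.11.1.1.
position 9 holds 1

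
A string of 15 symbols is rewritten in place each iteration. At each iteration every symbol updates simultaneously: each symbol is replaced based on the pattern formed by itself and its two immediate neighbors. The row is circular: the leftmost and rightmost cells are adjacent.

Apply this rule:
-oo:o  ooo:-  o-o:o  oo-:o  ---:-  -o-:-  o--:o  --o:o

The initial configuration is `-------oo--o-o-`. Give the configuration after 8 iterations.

------ooooo-o-o
o----oo---oo-o-
-o--oooo-oooo-o
o-ooo--ooo--oo-
-oo-oooo-oooooo
ooooo--ooo----o
----oooo-oo--oo
o--oo--oooooooo

o--oo--oooooooo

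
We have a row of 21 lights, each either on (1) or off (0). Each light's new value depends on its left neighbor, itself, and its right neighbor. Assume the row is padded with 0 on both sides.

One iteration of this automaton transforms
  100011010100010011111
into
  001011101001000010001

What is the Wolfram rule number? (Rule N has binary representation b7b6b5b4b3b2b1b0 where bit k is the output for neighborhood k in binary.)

105

position 17: 111 → 0  (bit 7 = 0)
position 5: 110 → 1  (bit 6 = 1)
position 6: 101 → 1  (bit 5 = 1)
position 1: 100 → 0  (bit 4 = 0)
position 4: 011 → 1  (bit 3 = 1)
position 0: 010 → 0  (bit 2 = 0)
position 3: 001 → 0  (bit 1 = 0)
position 2: 000 → 1  (bit 0 = 1)
bits b7..b0 = 01101001 = 105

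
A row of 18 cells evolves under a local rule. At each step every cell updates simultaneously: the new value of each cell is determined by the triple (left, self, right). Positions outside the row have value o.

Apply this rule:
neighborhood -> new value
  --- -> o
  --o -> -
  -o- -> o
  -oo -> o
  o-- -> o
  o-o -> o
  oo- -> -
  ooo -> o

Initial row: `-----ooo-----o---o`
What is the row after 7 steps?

step 1: oooo-oo-oooo-ooo-o
step 2: ooo-oo-oooo-ooo-oo
step 3: oo-oo-oooo-ooo-ooo
step 4: o-oo-oooo-ooo-oooo
step 5: -oo-oooo-ooo-ooooo
step 6: oo-oooo-ooo-oooooo
step 7: o-oooo-ooo-ooooooo

o-oooo-ooo-ooooooo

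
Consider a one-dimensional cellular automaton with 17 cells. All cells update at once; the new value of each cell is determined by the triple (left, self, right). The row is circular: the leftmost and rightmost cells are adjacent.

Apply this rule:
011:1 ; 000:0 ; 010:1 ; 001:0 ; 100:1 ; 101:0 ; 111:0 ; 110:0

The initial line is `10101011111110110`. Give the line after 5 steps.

step 1: 10101010000000100
step 2: 10101011000000110
step 3: 10101010100000100
step 4: 10101010110000110
step 5: 10101010101000100

10101010101000100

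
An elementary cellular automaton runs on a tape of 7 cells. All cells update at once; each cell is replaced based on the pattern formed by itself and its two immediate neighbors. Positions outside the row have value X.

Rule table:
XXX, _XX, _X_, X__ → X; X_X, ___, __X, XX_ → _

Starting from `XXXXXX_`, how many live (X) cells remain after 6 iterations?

3

iteration 1: XXXXX__
iteration 2: XXXX_X_
iteration 3: XXX__X_
iteration 4: XX_X_X_
iteration 5: X__X_X_
iteration 6: _X_X_X_
count of X: 3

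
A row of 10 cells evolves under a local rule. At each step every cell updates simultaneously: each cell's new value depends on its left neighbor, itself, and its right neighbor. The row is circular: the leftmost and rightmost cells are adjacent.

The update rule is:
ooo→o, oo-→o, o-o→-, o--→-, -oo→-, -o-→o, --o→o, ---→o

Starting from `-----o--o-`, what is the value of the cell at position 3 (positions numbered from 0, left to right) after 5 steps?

step 1: oooooo-oo-
step 2: -ooooo--o-
step 3: o-oooo-oo-
step 4: o--ooo--o-
step 5: o-o-oo-oo-
position 3 holds -

-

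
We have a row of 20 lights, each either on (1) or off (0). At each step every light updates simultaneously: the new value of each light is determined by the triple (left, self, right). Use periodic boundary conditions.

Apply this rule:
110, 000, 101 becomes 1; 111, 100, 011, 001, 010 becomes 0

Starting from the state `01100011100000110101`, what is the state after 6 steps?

10101000101110011010
01010010010010001101
10100000000000100110
01001111111110000011
10000000000010111001
10111111111001001000

10111111111001001000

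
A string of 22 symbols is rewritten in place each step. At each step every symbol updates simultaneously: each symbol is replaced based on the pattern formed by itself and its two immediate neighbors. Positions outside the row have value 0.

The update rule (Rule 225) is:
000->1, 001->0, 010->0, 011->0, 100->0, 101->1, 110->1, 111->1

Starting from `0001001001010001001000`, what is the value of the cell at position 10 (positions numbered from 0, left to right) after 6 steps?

1

step 1: 1100000000100100000011
step 2: 0101111110000001111001
step 3: 0010111110111100111000
step 4: 1001011111011100011011
step 5: 0000101111101101001101
step 6: 1110010111110110000110
position 10 holds 1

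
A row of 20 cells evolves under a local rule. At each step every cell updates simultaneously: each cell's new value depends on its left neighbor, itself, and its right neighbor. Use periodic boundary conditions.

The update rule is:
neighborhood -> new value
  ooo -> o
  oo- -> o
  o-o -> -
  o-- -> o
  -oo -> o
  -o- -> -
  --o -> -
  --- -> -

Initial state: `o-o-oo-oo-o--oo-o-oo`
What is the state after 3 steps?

o---oo-oo--o-oo---oo
oo--oo-ooo---ooo--oo
ooo-oo-oooo--oooo-oo

ooo-oo-oooo--oooo-oo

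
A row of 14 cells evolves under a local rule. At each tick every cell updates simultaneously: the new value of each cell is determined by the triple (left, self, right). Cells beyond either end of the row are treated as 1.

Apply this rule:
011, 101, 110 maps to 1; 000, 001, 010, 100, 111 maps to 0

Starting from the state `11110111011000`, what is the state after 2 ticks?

tick 1: 00011101111000
tick 2: 00010111001000

00010111001000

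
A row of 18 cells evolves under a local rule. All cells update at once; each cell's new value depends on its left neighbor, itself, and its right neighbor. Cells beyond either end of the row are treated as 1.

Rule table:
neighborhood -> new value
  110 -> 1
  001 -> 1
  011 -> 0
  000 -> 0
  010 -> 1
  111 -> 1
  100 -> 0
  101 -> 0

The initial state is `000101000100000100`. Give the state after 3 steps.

001101001100001101
010101010100010100
010101010100110101

010101010100110101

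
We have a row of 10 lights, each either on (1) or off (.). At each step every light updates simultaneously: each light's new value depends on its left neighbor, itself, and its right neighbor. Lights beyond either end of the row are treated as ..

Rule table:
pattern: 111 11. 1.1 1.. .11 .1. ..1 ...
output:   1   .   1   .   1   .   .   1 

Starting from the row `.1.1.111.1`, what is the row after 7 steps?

..1..1.1..

..1.111.1.
1..111.1..
...11.1..1
11.1.1....
1.1.1..111
.1.1...11.
..1..1.1..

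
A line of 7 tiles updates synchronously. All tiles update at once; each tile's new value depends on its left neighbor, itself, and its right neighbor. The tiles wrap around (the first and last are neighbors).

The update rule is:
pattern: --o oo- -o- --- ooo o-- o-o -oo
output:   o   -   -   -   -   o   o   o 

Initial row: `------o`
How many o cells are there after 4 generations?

o----o-
-o--o-o
o-oo-o-
-oo-o-o
count of o: 4

4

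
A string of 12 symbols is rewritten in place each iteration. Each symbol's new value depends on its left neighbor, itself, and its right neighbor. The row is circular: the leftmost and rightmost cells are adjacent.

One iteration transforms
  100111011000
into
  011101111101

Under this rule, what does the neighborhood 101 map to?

1

At position 6 the neighborhood is 101; the next row has 1 there.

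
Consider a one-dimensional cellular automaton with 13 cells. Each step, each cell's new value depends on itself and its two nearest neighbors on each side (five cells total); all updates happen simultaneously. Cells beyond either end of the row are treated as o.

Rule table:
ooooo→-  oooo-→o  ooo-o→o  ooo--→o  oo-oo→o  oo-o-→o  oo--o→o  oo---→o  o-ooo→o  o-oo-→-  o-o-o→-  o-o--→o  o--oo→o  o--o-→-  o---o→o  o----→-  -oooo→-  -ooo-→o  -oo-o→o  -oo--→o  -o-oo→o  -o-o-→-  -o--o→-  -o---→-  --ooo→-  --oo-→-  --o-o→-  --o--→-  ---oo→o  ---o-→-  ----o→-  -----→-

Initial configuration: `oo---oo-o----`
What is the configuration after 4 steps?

-ooo-----o---

step 1: ooooo-ooo---o
step 2: ---ooooooooo-
step 3: ooo-------ooo
step 4: -ooo-----o---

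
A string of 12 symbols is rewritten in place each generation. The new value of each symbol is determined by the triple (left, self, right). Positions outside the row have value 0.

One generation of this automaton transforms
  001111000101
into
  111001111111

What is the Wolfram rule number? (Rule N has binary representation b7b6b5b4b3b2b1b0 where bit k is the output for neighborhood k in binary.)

position 3: 111 → 0  (bit 7 = 0)
position 5: 110 → 1  (bit 6 = 1)
position 10: 101 → 1  (bit 5 = 1)
position 6: 100 → 1  (bit 4 = 1)
position 2: 011 → 1  (bit 3 = 1)
position 9: 010 → 1  (bit 2 = 1)
position 1: 001 → 1  (bit 1 = 1)
position 0: 000 → 1  (bit 0 = 1)
bits b7..b0 = 01111111 = 127

127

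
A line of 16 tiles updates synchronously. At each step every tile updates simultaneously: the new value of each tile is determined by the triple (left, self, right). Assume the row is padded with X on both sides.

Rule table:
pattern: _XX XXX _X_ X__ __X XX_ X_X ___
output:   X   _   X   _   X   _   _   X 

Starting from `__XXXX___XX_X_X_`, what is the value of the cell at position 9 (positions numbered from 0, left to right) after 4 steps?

X

step 1: _XX____XXX__X_X_
step 2: _X__XXXX___XX_X_
step 3: _X_XX____XXX__X_
step 4: _X_X__XXXX___XX_
position 9 holds X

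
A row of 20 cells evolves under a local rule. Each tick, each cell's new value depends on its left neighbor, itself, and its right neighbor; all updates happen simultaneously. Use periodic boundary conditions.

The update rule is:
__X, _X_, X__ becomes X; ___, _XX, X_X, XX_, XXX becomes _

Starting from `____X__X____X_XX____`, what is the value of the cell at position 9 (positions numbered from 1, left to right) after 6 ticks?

___XXXXXX__XX___X___
__X______XX__X_XXX__
_XXX____X__XXX____X_
X___X__XXXX___X__XXX
_X_XXXX____X_XXXX___
XX_____X__XX_____X__
position 9 holds _

_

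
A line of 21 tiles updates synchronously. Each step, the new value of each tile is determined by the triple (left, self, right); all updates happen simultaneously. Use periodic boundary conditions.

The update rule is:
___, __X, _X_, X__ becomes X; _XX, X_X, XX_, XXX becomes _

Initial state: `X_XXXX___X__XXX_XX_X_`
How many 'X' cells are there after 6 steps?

15

X_____XXXXXX_______X_
XXXXXX______XXXXXXXX_
______XXXXXX_________
XXXXXX______XXXXXXXXX
______XXXXXX_________  (repeats step 3; period 2)
step 6: XXXXXX______XXXXXXXXX
count of X: 15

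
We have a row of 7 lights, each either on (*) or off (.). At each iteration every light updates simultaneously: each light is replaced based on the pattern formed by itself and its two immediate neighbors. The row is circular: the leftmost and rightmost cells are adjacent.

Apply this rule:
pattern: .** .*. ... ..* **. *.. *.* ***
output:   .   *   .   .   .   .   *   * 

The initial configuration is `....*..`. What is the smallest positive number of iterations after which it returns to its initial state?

....*..

1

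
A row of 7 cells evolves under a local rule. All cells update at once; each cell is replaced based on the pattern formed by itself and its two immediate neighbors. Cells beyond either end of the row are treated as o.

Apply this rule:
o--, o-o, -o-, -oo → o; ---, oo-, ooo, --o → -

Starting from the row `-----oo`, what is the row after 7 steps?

ooooo-o

o----o-
-o---oo
ooo--o-
---o-oo
o--ooo-
-o-o--o
ooooo-o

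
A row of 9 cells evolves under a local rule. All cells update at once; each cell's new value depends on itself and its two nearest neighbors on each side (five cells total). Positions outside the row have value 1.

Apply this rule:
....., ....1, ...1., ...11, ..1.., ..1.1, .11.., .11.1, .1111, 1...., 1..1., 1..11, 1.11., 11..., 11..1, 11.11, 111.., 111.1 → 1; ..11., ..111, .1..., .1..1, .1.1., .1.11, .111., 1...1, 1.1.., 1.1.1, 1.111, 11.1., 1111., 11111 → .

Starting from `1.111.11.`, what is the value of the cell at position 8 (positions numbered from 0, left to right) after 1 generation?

11..11111
position 8 holds 1

1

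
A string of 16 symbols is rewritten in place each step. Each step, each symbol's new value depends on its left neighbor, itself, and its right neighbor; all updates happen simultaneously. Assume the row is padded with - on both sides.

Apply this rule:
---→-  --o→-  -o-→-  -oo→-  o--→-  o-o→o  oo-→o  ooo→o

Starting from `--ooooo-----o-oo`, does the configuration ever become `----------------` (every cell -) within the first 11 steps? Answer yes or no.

yes

step 1: ---oooo------o-o
step 2: ----ooo-------o-
step 3: -----oo---------
step 4: ------o---------
step 5: ----------------
all cells are - at step 5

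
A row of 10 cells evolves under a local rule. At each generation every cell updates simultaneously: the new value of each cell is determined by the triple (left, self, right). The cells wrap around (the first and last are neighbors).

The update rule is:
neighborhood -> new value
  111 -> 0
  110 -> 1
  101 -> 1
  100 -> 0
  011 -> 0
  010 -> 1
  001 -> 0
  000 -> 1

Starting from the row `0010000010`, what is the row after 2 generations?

generation 1: 1010111010
generation 2: 1111001111

1111001111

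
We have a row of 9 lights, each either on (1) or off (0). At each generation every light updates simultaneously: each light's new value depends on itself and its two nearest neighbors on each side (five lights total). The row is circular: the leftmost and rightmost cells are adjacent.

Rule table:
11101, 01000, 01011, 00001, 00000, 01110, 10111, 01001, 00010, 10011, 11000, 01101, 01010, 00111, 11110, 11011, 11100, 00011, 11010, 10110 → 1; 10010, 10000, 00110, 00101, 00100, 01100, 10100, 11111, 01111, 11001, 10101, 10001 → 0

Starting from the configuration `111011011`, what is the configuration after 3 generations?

011111110
110000110
101011011

101011011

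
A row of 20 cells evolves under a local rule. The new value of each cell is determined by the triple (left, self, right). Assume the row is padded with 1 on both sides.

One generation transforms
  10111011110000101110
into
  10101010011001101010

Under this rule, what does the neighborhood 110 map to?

At position 0 the neighborhood is 110; the next row has 1 there.

1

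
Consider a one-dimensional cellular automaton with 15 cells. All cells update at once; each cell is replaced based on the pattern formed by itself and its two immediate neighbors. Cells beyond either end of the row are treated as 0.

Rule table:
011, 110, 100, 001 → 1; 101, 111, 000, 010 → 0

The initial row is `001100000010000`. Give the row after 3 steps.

111111110101010

011110000101000
110011001000100
111111110101010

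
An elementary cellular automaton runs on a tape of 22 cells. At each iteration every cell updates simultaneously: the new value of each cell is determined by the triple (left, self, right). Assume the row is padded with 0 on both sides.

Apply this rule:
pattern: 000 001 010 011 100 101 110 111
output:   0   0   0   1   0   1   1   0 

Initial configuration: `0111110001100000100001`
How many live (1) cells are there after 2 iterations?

2

iteration 1: 0100010001100000000000
iteration 2: 0000000001100000000000
count of 1: 2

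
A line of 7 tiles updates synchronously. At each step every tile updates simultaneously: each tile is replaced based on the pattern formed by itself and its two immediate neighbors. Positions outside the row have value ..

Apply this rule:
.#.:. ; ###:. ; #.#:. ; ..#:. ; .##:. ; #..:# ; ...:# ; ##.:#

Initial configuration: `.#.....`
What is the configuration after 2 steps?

step 1: ..#####
step 2: #.....#

#.....#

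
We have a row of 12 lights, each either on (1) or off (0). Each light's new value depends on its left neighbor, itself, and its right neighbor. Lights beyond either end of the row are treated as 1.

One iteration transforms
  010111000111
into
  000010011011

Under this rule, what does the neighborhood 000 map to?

At position 7 the neighborhood is 000; the next row has 1 there.

1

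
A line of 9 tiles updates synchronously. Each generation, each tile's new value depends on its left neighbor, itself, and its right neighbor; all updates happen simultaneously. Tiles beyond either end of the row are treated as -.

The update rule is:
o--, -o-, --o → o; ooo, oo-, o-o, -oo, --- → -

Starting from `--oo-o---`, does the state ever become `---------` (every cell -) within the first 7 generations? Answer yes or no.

-o---oo--
ooo-o--o-
----ooooo
---o-----
--ooo----
-o---o---
ooo-ooo--
generation 7 is ooo-ooo--, still not uniform -

no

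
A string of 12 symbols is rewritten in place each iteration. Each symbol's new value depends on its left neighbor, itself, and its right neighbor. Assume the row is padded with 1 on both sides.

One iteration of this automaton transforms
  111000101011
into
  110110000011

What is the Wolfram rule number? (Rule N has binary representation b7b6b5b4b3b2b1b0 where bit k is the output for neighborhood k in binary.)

153

position 0: 111 → 1  (bit 7 = 1)
position 2: 110 → 0  (bit 6 = 0)
position 7: 101 → 0  (bit 5 = 0)
position 3: 100 → 1  (bit 4 = 1)
position 10: 011 → 1  (bit 3 = 1)
position 6: 010 → 0  (bit 2 = 0)
position 5: 001 → 0  (bit 1 = 0)
position 4: 000 → 1  (bit 0 = 1)
bits b7..b0 = 10011001 = 153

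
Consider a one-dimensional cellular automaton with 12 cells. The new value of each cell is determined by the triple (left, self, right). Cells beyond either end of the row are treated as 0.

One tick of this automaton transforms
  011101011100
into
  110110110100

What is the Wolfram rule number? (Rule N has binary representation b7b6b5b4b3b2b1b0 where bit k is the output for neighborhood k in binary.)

position 2: 111 → 0  (bit 7 = 0)
position 3: 110 → 1  (bit 6 = 1)
position 4: 101 → 1  (bit 5 = 1)
position 10: 100 → 0  (bit 4 = 0)
position 1: 011 → 1  (bit 3 = 1)
position 5: 010 → 0  (bit 2 = 0)
position 0: 001 → 1  (bit 1 = 1)
position 11: 000 → 0  (bit 0 = 0)
bits b7..b0 = 01101010 = 106

106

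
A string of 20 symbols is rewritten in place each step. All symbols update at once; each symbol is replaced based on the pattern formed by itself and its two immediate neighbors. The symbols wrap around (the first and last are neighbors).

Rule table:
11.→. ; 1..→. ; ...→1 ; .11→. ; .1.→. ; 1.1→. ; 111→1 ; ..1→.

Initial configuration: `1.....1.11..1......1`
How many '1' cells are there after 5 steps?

12

..111.........1111..
1..1..1111111..11..1
.......11111........
111111..111..1111111
11111....1....111111
count of 1: 12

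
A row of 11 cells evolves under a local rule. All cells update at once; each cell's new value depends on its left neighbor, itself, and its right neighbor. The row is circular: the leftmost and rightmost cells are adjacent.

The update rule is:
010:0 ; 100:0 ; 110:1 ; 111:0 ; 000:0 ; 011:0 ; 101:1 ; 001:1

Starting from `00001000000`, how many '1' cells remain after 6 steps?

00010000000
00100000000
01000000000
10000000000
00000000001
00000000010
count of 1: 1

1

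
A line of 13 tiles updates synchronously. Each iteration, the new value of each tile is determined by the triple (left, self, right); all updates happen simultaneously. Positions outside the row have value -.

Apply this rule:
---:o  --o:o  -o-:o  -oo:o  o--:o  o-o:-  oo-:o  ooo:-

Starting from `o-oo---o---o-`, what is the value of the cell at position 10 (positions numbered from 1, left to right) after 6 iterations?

iteration 1: o-ooooooooooo
iteration 2: o-o---------o
iteration 3: o-ooooooooooo  (repeats iteration 1; period 2)
iteration 6: o-o---------o
position 10 holds -

-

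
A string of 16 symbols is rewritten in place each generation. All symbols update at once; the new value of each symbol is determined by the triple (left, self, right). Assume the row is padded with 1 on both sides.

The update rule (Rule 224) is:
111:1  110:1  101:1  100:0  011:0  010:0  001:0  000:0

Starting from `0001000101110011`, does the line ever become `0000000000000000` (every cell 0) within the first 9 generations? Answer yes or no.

yes

0000000010110001
0000000001010000
0000000000100000
0000000000000000
all cells are 0 at generation 4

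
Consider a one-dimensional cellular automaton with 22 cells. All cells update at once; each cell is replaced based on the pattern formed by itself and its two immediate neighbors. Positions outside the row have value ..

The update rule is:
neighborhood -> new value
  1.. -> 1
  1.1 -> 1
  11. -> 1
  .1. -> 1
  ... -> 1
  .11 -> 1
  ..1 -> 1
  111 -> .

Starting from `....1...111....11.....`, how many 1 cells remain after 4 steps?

111111111.111111111111
1.......111..........1
111111111.111111111111  (repeats step 1; period 2)
step 4: 1.......111..........1
count of 1: 5

5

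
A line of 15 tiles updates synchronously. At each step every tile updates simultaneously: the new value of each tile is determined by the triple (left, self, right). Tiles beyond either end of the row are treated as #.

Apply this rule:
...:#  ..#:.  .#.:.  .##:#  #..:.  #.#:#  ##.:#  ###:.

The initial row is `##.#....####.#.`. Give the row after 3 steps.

.##..##.#..##.#
###..###...####
..#..#.#.#.#...

..#..#.#.#.#...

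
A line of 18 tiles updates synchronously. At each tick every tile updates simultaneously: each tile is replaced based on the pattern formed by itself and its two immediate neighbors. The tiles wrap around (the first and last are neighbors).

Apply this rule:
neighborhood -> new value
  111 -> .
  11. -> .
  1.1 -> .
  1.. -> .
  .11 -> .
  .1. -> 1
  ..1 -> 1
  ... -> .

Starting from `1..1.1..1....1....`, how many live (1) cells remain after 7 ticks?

6

tick 1: 1.11.1.11...11...1
tick 2: .....1.....1....1.
tick 3: ....11....11...11.
tick 4: ...1.....1....1...
tick 5: ..11....11...11...
tick 6: .1.....1....1.....
tick 7: 11....11...11.....
count of 1: 6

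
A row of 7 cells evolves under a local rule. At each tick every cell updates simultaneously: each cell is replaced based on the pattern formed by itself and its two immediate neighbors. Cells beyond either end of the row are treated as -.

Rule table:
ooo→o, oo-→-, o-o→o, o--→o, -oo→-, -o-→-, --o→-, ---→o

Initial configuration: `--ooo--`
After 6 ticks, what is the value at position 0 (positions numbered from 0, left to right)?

-

tick 1: o--o-oo
tick 2: -o--o--
tick 3: --o--oo
tick 4: o--o---
tick 5: -o--ooo
tick 6: --o--o-
position 0 holds -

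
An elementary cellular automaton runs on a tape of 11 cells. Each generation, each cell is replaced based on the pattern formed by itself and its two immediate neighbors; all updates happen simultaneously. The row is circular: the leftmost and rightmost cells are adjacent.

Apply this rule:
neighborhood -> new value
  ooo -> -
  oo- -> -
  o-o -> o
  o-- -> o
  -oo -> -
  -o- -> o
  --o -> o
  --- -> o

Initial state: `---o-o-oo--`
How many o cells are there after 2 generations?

2

generation 1: ooooooo--oo
generation 2: -------oo--
count of o: 2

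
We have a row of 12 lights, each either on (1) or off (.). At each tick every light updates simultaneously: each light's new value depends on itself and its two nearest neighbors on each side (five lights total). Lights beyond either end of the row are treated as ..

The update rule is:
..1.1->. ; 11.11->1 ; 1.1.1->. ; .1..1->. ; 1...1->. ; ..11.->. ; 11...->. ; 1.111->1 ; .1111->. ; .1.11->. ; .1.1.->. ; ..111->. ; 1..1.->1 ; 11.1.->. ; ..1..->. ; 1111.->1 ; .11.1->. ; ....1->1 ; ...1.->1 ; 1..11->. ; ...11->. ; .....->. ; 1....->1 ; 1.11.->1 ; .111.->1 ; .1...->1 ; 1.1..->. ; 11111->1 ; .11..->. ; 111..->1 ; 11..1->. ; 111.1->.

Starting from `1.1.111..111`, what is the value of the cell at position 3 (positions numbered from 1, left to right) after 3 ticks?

.

tick 1: ....111...11
tick 2: ..1..11.....
tick 3: 11......1...
position 3 holds .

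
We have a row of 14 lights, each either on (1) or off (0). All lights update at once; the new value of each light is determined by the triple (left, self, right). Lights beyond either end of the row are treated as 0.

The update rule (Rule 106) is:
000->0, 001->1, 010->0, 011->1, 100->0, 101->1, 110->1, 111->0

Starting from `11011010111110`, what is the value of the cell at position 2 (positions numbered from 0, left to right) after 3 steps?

0

step 1: 11111101100010
step 2: 10000111100100
step 3: 00001100101000
position 2 holds 0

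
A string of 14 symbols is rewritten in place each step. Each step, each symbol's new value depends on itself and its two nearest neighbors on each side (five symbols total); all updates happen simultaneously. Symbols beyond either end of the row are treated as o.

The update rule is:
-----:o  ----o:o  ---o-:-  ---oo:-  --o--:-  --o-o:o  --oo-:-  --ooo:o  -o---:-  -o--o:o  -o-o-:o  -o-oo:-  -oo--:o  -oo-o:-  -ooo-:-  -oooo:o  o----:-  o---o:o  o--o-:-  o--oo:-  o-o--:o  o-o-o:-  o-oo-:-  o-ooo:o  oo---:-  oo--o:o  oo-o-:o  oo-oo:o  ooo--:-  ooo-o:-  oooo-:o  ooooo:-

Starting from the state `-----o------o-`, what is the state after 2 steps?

o--o--o-o--o--

step 1: --oo----ooo-o-
step 2: o--o--o-o--o--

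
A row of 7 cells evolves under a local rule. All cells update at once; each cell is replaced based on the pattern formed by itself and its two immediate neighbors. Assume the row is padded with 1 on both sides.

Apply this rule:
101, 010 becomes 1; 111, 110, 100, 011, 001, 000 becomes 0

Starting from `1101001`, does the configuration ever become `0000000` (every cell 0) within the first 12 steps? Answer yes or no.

step 1: 0011000
step 2: 0000000
all cells are 0 at step 2

yes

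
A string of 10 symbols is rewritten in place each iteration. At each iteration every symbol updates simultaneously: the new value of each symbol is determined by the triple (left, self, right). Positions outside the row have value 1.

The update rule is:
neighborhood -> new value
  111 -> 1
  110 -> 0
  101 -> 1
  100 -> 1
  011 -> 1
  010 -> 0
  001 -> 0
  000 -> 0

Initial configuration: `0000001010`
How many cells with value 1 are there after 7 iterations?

6

iteration 1: 1000000101
iteration 2: 0100000011
iteration 3: 1010000011
iteration 4: 0101000011
iteration 5: 1010100011
iteration 6: 0101010011
iteration 7: 1010101011
count of 1: 6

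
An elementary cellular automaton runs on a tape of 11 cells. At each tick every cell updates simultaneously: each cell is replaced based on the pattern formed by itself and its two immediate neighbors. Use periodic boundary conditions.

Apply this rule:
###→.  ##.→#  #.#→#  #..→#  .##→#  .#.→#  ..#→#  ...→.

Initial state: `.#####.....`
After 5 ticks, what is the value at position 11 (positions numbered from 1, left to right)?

##...##....
###.####..#
..###..####
###.####..#  (repeats tick 2; period 2)
tick 5: ..###..####
position 11 holds #

#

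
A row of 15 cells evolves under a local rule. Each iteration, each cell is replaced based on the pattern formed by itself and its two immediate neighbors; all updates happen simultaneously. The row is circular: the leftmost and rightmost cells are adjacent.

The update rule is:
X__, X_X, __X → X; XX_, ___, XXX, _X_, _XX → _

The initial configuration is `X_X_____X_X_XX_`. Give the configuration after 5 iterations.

_X_X_X_X_X_X__X

iteration 1: _X_X___X_X_X__X
iteration 2: X_X_X_X_X_X_XX_
iteration 3: _X_X_X_X_X_X__X
iteration 4: X_X_X_X_X_X_XX_  (repeats iteration 2; period 2)
iteration 5: _X_X_X_X_X_X__X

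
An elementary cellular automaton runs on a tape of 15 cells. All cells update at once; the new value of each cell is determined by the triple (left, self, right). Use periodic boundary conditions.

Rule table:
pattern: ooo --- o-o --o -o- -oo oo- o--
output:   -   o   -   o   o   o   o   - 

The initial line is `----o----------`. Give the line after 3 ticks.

tick 1: ooooo-ooooooooo
tick 2: ----o-o--------
tick 3: ooooo-o-ooooooo

ooooo-o-ooooooo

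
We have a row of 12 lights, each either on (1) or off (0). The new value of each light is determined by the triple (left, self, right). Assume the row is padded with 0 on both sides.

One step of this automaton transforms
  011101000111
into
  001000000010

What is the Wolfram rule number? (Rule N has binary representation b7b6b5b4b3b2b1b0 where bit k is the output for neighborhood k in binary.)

position 2: 111 → 1  (bit 7 = 1)
position 3: 110 → 0  (bit 6 = 0)
position 4: 101 → 0  (bit 5 = 0)
position 6: 100 → 0  (bit 4 = 0)
position 1: 011 → 0  (bit 3 = 0)
position 5: 010 → 0  (bit 2 = 0)
position 0: 001 → 0  (bit 1 = 0)
position 7: 000 → 0  (bit 0 = 0)
bits b7..b0 = 10000000 = 128

128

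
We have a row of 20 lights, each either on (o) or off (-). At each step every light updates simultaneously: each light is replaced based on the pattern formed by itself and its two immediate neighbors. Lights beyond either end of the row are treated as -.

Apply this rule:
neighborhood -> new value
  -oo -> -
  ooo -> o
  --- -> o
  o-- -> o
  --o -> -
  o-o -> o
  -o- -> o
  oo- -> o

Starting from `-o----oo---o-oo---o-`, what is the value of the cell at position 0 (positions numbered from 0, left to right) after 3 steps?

o

-oooo--ooo-oo-ooo-oo
--oooo--ooo-oo-ooo-o
o--oooo--ooo-oo-oooo
position 0 holds o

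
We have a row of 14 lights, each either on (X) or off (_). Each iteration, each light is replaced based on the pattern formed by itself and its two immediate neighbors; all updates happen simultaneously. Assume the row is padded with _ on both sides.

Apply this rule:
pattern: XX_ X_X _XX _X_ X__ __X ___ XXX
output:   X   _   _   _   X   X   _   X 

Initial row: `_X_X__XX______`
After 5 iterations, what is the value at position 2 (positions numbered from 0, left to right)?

X___XX_XX_____
_X_X_X__XX____
X_____XX_XX___
_X___X_X__XX__
X_X_X___XX_XX_
position 2 holds X

X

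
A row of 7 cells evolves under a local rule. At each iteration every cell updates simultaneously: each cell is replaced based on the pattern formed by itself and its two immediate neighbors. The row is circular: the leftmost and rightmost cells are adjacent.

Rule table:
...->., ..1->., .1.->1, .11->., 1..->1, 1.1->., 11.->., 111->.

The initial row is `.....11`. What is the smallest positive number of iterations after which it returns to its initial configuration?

1......
11.....
..1....
..11...
....1..
....11.
......1
1.....1
.1.....
.11....
...1...
...11..
.....1.
.....11

14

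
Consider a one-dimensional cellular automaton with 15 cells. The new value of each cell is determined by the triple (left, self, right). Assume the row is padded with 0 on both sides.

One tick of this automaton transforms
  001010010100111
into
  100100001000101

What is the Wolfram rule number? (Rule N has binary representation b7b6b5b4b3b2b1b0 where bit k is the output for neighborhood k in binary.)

position 13: 111 → 0  (bit 7 = 0)
position 14: 110 → 1  (bit 6 = 1)
position 3: 101 → 1  (bit 5 = 1)
position 5: 100 → 0  (bit 4 = 0)
position 12: 011 → 1  (bit 3 = 1)
position 2: 010 → 0  (bit 2 = 0)
position 1: 001 → 0  (bit 1 = 0)
position 0: 000 → 1  (bit 0 = 1)
bits b7..b0 = 01101001 = 105

105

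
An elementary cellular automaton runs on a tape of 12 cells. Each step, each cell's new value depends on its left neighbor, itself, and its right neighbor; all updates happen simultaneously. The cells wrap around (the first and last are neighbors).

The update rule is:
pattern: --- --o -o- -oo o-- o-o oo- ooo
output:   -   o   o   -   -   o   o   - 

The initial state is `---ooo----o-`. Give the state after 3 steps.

o-oo-o-oooo-

--o--o---oo-
-oo-oo--o-o-
o-oo-o-oooo-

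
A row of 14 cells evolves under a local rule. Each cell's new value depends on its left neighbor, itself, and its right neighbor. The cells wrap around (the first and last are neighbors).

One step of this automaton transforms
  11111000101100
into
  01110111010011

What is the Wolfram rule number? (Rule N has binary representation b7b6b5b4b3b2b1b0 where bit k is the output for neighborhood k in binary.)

179

position 1: 111 → 1  (bit 7 = 1)
position 4: 110 → 0  (bit 6 = 0)
position 9: 101 → 1  (bit 5 = 1)
position 5: 100 → 1  (bit 4 = 1)
position 0: 011 → 0  (bit 3 = 0)
position 8: 010 → 0  (bit 2 = 0)
position 7: 001 → 1  (bit 1 = 1)
position 6: 000 → 1  (bit 0 = 1)
bits b7..b0 = 10110011 = 179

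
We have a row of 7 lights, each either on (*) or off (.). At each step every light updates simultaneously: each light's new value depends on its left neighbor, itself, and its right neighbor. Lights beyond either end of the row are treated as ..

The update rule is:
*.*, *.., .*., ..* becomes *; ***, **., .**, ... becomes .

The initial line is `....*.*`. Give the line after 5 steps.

**.***.

...****
..*....
.***...
*...*..
**.***.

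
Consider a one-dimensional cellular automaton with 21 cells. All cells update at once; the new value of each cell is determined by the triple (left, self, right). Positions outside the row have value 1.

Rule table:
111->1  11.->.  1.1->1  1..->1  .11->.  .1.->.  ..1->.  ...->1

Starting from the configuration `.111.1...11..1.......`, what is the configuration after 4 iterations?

iteration 1: 1.1.1.11...1..111111.
iteration 2: .1.1.1..11..1..1111.1
iteration 3: 1.1.1.1...1..1..11.1.
iteration 4: .1.1.1.11..1..1...1.1

.1.1.1.11..1..1...1.1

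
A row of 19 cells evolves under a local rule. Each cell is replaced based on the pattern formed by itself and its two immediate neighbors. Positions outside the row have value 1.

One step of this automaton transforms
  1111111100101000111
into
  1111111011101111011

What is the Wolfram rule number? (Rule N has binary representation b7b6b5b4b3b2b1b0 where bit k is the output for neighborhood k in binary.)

151

position 0: 111 → 1  (bit 7 = 1)
position 7: 110 → 0  (bit 6 = 0)
position 11: 101 → 0  (bit 5 = 0)
position 8: 100 → 1  (bit 4 = 1)
position 16: 011 → 0  (bit 3 = 0)
position 10: 010 → 1  (bit 2 = 1)
position 9: 001 → 1  (bit 1 = 1)
position 14: 000 → 1  (bit 0 = 1)
bits b7..b0 = 10010111 = 151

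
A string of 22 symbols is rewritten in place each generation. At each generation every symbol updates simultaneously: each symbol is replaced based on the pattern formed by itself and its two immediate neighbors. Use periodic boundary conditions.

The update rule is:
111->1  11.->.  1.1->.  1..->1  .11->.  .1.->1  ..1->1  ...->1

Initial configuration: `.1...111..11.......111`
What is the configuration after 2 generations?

.1111.1.11..1111111.1.
1.11..1...11.11111..11

1.11..1...11.11111..11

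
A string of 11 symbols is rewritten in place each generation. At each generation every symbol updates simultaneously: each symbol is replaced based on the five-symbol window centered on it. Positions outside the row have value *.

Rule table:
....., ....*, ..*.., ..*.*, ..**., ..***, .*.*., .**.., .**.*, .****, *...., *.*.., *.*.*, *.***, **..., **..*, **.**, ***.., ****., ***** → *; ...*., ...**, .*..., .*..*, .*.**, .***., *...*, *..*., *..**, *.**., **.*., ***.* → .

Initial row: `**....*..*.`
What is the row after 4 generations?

generation 1: *****.*..*.
generation 2: ****..*..*.
generation 3: *****.*..*.  (repeats generation 1; period 2)
generation 4: ****..*..*.

****..*..*.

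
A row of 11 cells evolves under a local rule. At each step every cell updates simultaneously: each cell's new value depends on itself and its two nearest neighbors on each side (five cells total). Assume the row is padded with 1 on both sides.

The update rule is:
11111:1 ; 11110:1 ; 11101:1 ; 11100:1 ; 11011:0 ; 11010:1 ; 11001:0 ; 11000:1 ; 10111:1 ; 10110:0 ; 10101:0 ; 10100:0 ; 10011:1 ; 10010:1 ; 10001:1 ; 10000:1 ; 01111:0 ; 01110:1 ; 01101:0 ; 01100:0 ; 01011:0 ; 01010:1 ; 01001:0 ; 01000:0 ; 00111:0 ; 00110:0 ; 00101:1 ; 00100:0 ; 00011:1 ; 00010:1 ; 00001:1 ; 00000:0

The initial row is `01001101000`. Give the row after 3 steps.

11001001001

10010010011
10100100100
11001001001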